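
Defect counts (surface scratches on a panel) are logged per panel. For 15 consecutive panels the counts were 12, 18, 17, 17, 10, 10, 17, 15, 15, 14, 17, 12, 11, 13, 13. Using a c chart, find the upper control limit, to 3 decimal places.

25.318

c̄ = (12 + 18 + 17 + 17 + 10 + 10 + 17 + 15 + 15 + 14 + 17 + 12 + 11 + 13 + 13) / 15 = 211 / 15 = 14.0667
UCL = c̄ + 3√c̄ = 14.0667 + 3 × √14.0667 = 14.0667 + 3 × 3.7506 = 25.3183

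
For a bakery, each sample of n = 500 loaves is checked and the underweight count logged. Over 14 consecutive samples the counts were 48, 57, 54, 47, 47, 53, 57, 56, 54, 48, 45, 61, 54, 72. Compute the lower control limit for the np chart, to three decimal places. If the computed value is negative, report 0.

p̄ = Σdᵢ / (k·n) = 753 / (14 × 500) = 0.10757
LCL = np̄ − 3·√(np̄(1−p̄)) = 53.7857 − 3 × 6.9282 = 33.0011

33.001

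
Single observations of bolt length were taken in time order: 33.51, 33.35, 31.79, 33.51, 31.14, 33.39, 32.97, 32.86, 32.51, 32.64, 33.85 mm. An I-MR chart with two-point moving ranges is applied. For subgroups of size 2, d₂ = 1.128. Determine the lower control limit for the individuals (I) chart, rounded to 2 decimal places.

X̄ = (33.51 + 33.35 + 31.79 + 33.51 + 31.14 + 33.39 + 32.97 + 32.86 + 32.51 + 32.64 + 33.85) / 11 = 32.8655
Moving ranges: 0.16, 1.56, 1.72, 2.37, 2.25, 0.42, 0.11, 0.35, 0.13, 1.21; M̄R̄ = 10.2800 / 10 = 1.0280
LCL = X̄ − 3·M̄R̄/d₂ = 32.8655 − 3 × 1.0280 / 1.128 = 30.1314

30.13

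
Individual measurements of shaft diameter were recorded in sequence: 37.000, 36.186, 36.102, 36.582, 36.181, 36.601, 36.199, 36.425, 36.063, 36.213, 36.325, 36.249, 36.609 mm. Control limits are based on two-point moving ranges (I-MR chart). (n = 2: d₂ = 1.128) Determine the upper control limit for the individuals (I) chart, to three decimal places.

X̄ = (37.000 + 36.186 + 36.102 + 36.582 + 36.181 + 36.601 + 36.199 + 36.425 + 36.063 + 36.213 + 36.325 + 36.249 + 36.609) / 13 = 36.3642
Moving ranges: 0.814, 0.084, 0.480, 0.401, 0.420, 0.402, 0.226, 0.362, 0.150, 0.112, 0.076, 0.360; M̄R̄ = 3.8870 / 12 = 0.3239
UCL = X̄ + 3·M̄R̄/d₂ = 36.3642 + 3 × 0.3239 / 1.128 = 37.2257

37.226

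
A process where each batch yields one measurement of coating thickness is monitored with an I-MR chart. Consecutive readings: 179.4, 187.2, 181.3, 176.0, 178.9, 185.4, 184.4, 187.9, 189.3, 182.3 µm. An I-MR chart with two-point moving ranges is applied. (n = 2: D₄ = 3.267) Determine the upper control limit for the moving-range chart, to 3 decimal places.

Moving ranges: 7.8, 5.9, 5.3, 2.9, 6.5, 1.0, 3.5, 1.4, 7.0; M̄R̄ = 41.3000 / 9 = 4.5889
UCL_MR = D₄·M̄R̄ = 3.267 × 4.5889 = 14.9919

14.992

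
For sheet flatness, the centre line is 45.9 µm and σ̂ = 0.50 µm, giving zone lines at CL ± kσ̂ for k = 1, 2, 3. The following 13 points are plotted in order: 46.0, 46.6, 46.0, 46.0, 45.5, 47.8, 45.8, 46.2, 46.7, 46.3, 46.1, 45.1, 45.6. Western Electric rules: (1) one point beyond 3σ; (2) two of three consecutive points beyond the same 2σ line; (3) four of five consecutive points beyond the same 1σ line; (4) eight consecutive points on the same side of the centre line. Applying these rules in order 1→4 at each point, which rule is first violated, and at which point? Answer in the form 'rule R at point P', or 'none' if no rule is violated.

Zone of each point (C = within 1σ̂, B = 1σ̂–2σ̂, A = 2σ̂–3σ̂, * = beyond 3σ̂; sign = side of CL): 1:+C, 2:+B, 3:+C, 4:+C, 5:-C, 6:+*, 7:-C, 8:+C, 9:+B, 10:+C, 11:+C, 12:-B, 13:-C
Rule 1 (one point beyond the 3σ limits) is satisfied at point 6.

rule 1 at point 6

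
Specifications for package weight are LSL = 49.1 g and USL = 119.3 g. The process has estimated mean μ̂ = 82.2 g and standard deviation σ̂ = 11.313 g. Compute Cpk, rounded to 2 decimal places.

0.98

Cpu = (USL − μ̂) / (3σ̂) = (119.3 − 82.2) / (3 × 11.313) = 1.0931; Cpl = (μ̂ − LSL) / (3σ̂) = (82.2 − 49.1) / (3 × 11.313) = 0.9753; Cpk = min(Cpu, Cpl) = 0.9753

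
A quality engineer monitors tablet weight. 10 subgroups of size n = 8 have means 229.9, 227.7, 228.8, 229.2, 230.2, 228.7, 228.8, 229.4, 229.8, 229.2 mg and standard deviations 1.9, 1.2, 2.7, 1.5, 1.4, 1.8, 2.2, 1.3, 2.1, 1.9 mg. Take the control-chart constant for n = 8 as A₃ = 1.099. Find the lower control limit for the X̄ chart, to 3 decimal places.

X̄̄ = (229.9 + 227.7 + 228.8 + 229.2 + 230.2 + 228.7 + 228.8 + 229.4 + 229.8 + 229.2) / 10 = 229.1700
s̄ = (1.9 + 1.2 + 2.7 + 1.5 + 1.4 + 1.8 + 2.2 + 1.3 + 2.1 + 1.9) / 10 = 1.8000
LCL = X̄̄ − A₃·s̄ = 229.1700 − 1.099 × 1.8000 = 227.1918

227.192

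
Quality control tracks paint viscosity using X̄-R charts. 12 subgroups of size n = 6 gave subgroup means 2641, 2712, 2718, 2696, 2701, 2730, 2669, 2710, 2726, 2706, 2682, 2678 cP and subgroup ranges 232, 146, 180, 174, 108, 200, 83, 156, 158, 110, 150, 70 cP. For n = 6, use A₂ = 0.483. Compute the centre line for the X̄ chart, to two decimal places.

2697.42

X̄̄ = (2641 + 2712 + 2718 + 2696 + 2701 + 2730 + 2669 + 2710 + 2726 + 2706 + 2682 + 2678) / 12 = 32369.0000 / 12 = 2697.4167
CL = X̄̄ = 2697.4167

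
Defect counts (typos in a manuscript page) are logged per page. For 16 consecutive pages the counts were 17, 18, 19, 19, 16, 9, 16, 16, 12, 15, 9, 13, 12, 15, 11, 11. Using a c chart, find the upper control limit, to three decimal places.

25.575

c̄ = (17 + 18 + 19 + 19 + 16 + 9 + 16 + 16 + 12 + 15 + 9 + 13 + 12 + 15 + 11 + 11) / 16 = 228 / 16 = 14.2500
UCL = c̄ + 3√c̄ = 14.2500 + 3 × √14.2500 = 14.2500 + 3 × 3.7749 = 25.5748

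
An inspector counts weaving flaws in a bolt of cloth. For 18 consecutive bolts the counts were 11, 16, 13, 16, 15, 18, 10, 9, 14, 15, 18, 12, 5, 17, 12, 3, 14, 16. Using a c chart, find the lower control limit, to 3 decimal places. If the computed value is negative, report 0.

2.183

c̄ = (11 + 16 + 13 + 16 + 15 + 18 + 10 + 9 + 14 + 15 + 18 + 12 + 5 + 17 + 12 + 3 + 14 + 16) / 18 = 234 / 18 = 13.0000
LCL = c̄ − 3√c̄ = 13.0000 − 3 × 3.6056 = 2.1833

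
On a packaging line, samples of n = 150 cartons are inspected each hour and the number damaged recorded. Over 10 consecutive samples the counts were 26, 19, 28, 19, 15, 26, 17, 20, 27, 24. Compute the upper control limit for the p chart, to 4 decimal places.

0.2342

p̄ = Σdᵢ / (k·n) = 221 / (10 × 150) = 0.14733
UCL = p̄ + 3·√(p̄(1−p̄)/n) = 0.14733 + 3 × √(0.14733×0.85267/150) = 0.14733 + 3 × 0.02894 = 0.23415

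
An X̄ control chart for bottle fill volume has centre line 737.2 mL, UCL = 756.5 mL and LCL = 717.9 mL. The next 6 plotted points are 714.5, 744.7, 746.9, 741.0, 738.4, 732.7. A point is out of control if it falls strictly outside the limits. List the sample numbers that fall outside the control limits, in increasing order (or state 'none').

1

Compare each point to [717.9, 756.5]: sample 1 = 714.5 < LCL.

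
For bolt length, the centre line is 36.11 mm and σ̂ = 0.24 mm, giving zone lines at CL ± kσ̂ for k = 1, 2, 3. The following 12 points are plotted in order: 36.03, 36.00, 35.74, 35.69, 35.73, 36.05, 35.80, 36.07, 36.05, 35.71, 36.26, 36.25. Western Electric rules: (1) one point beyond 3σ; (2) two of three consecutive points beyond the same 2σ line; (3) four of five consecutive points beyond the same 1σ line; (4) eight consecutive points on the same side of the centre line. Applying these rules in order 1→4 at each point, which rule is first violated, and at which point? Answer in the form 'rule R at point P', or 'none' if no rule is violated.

Zone of each point (C = within 1σ̂, B = 1σ̂–2σ̂, A = 2σ̂–3σ̂, * = beyond 3σ̂; sign = side of CL): 1:-C, 2:-C, 3:-B, 4:-B, 5:-B, 6:-C, 7:-B, 8:-C, 9:-C, 10:-B, 11:+C, 12:+C
Rule 3 (four of five consecutive points beyond the same 1σ limit) is satisfied at point 7.

rule 3 at point 7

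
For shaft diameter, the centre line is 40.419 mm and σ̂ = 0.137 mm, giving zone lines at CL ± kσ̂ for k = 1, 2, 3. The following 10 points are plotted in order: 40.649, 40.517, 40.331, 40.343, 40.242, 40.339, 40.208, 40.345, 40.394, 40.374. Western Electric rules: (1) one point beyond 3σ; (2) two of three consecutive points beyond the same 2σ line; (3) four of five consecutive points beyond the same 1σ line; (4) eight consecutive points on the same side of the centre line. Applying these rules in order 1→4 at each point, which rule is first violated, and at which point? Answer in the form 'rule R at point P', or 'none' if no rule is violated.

Zone of each point (C = within 1σ̂, B = 1σ̂–2σ̂, A = 2σ̂–3σ̂, * = beyond 3σ̂; sign = side of CL): 1:+B, 2:+C, 3:-C, 4:-C, 5:-B, 6:-C, 7:-B, 8:-C, 9:-C, 10:-C
Rule 4 (eight consecutive points on the same side of the centre line) is satisfied at point 10.

rule 4 at point 10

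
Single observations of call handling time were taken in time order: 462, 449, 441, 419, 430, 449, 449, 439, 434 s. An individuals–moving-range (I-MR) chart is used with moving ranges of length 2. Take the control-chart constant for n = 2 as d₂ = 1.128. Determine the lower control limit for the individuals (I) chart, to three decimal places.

412.078

X̄ = (462 + 449 + 441 + 419 + 430 + 449 + 449 + 439 + 434) / 9 = 441.3333
Moving ranges: 13, 8, 22, 11, 19, 0, 10, 5; M̄R̄ = 88.0000 / 8 = 11.0000
LCL = X̄ − 3·M̄R̄/d₂ = 441.3333 − 3 × 11.0000 / 1.128 = 412.0780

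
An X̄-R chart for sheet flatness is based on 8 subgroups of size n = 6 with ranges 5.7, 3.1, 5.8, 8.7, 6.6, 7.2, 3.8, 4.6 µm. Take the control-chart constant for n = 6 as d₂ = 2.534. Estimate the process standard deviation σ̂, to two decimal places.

2.24

R̄ = (5.7 + 3.1 + 5.8 + 8.7 + 6.6 + 7.2 + 3.8 + 4.6) / 8 = 5.6875
σ̂ = R̄ / d₂ = 5.6875 / 2.534 = 2.2445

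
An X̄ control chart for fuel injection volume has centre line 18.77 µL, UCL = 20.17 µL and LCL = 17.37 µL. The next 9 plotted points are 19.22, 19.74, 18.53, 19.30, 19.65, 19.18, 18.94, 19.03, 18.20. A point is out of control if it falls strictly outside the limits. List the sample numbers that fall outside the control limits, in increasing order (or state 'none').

All 9 points lie within [17.37, 20.17].

none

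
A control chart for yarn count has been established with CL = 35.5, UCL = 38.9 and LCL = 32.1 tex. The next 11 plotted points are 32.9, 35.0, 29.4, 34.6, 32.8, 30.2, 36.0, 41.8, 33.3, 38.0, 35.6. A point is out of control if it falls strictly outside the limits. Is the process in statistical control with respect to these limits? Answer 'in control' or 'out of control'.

Compare each point to [32.1, 38.9]: sample 3 = 29.4 < LCL; sample 6 = 30.2 < LCL; sample 8 = 41.8 > UCL.

out of control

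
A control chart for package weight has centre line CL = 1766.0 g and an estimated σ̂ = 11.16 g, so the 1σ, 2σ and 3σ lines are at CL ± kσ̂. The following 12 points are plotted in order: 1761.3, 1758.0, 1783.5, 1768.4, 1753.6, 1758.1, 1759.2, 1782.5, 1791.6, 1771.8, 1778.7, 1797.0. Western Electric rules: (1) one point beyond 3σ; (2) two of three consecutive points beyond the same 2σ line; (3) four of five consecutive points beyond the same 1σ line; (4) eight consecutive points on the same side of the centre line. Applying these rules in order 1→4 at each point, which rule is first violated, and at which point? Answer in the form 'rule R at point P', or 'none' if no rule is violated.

rule 3 at point 12

Zone of each point (C = within 1σ̂, B = 1σ̂–2σ̂, A = 2σ̂–3σ̂, * = beyond 3σ̂; sign = side of CL): 1:-C, 2:-C, 3:+B, 4:+C, 5:-B, 6:-C, 7:-C, 8:+B, 9:+A, 10:+C, 11:+B, 12:+A
Rule 3 (four of five consecutive points beyond the same 1σ limit) is satisfied at point 12.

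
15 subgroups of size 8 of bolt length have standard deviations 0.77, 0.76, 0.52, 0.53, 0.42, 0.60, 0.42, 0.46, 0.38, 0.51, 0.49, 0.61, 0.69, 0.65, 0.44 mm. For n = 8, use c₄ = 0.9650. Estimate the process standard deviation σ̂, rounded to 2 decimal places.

0.57

s̄ = (0.77 + 0.76 + 0.52 + 0.53 + 0.42 + 0.60 + 0.42 + 0.46 + 0.38 + 0.51 + 0.49 + 0.61 + 0.69 + 0.65 + 0.44) / 15 = 0.5500
σ̂ = s̄ / c₄ = 0.5500 / 0.9650 = 0.5699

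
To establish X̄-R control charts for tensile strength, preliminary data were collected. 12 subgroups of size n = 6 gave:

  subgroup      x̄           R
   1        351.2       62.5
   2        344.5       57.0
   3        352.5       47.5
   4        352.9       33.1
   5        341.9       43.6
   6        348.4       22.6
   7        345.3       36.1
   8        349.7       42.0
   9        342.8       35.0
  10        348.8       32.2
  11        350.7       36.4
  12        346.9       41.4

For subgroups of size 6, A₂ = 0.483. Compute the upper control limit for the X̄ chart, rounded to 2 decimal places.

367.67

X̄̄ = (351.2 + 344.5 + 352.5 + 352.9 + 341.9 + 348.4 + 345.3 + 349.7 + 342.8 + 348.8 + 350.7 + 346.9) / 12 = 4175.6000 / 12 = 347.9667
R̄ = (62.5 + 57.0 + 47.5 + 33.1 + 43.6 + 22.6 + 36.1 + 42.0 + 35.0 + 32.2 + 36.4 + 41.4) / 12 = 489.4000 / 12 = 40.7833
UCL = X̄̄ + A₂·R̄ = 347.9667 + 0.483 × 40.7833 = 367.6650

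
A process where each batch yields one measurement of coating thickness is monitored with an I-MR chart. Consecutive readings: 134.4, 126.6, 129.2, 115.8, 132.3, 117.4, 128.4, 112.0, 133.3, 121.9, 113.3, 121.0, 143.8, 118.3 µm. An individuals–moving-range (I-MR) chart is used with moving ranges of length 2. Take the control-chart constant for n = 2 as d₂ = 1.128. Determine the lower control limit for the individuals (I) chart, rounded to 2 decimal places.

X̄ = (134.4 + 126.6 + 129.2 + 115.8 + 132.3 + 117.4 + 128.4 + 112.0 + 133.3 + 121.9 + 113.3 + 121.0 + 143.8 + 118.3) / 14 = 124.8357
Moving ranges: 7.8, 2.6, 13.4, 16.5, 14.9, 11.0, 16.4, 21.3, 11.4, 8.6, 7.7, 22.8, 25.5; M̄R̄ = 179.9000 / 13 = 13.8385
LCL = X̄ − 3·M̄R̄/d₂ = 124.8357 − 3 × 13.8385 / 1.128 = 88.0313

88.03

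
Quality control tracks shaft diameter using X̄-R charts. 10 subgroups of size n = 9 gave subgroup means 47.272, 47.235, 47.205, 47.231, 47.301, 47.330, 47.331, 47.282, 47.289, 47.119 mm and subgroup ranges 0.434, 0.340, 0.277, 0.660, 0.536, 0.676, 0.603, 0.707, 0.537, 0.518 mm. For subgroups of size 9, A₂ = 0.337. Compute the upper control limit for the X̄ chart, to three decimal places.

X̄̄ = (47.272 + 47.235 + 47.205 + 47.231 + 47.301 + 47.330 + 47.331 + 47.282 + 47.289 + 47.119) / 10 = 472.5950 / 10 = 47.2595
R̄ = (0.434 + 0.340 + 0.277 + 0.660 + 0.536 + 0.676 + 0.603 + 0.707 + 0.537 + 0.518) / 10 = 5.2880 / 10 = 0.5288
UCL = X̄̄ + A₂·R̄ = 47.2595 + 0.337 × 0.5288 = 47.4377

47.438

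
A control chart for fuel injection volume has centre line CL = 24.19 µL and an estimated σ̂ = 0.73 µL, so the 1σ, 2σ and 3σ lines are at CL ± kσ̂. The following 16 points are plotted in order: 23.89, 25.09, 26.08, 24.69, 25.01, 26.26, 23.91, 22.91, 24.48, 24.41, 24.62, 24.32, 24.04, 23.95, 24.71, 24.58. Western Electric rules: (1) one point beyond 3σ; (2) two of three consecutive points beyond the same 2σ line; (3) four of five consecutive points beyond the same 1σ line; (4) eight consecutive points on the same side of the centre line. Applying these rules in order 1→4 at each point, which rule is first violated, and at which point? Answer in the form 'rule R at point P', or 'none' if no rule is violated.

Zone of each point (C = within 1σ̂, B = 1σ̂–2σ̂, A = 2σ̂–3σ̂, * = beyond 3σ̂; sign = side of CL): 1:-C, 2:+B, 3:+A, 4:+C, 5:+B, 6:+A, 7:-C, 8:-B, 9:+C, 10:+C, 11:+C, 12:+C, 13:-C, 14:-C, 15:+C, 16:+C
Rule 3 (four of five consecutive points beyond the same 1σ limit) is satisfied at point 6.

rule 3 at point 6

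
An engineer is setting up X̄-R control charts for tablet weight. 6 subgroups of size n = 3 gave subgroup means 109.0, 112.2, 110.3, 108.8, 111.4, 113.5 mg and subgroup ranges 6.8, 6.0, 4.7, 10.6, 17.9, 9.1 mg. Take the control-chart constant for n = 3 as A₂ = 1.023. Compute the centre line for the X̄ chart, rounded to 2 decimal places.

X̄̄ = (109.0 + 112.2 + 110.3 + 108.8 + 111.4 + 113.5) / 6 = 665.2000 / 6 = 110.8667
CL = X̄̄ = 110.8667

110.87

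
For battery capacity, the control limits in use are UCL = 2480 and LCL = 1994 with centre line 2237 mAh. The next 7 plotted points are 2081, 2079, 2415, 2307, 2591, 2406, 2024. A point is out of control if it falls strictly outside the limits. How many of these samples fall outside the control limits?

1

Compare each point to [1994, 2480]: sample 5 = 2591 > UCL.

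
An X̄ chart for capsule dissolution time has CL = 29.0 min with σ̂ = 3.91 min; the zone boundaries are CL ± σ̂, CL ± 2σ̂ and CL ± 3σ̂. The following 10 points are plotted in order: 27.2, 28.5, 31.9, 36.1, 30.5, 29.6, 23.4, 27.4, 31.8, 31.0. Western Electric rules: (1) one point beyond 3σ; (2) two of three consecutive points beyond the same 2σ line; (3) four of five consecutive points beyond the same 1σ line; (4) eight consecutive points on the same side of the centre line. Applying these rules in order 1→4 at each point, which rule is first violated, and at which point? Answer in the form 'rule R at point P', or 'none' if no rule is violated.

none

Zone of each point (C = within 1σ̂, B = 1σ̂–2σ̂, A = 2σ̂–3σ̂, * = beyond 3σ̂; sign = side of CL): 1:-C, 2:-C, 3:+C, 4:+B, 5:+C, 6:+C, 7:-B, 8:-C, 9:+C, 10:+C
No rule fires across all 10 points.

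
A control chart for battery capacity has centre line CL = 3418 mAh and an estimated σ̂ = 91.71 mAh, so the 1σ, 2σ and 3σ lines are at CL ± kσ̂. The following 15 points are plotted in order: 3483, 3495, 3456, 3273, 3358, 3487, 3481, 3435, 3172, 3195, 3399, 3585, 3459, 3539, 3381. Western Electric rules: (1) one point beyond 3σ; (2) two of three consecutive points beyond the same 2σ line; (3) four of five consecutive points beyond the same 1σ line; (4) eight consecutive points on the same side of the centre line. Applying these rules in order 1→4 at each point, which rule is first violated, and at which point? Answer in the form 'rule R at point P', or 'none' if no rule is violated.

Zone of each point (C = within 1σ̂, B = 1σ̂–2σ̂, A = 2σ̂–3σ̂, * = beyond 3σ̂; sign = side of CL): 1:+C, 2:+C, 3:+C, 4:-B, 5:-C, 6:+C, 7:+C, 8:+C, 9:-A, 10:-A, 11:-C, 12:+B, 13:+C, 14:+B, 15:-C
Rule 2 (two of three consecutive points beyond the same 2σ limit) is satisfied at point 10.

rule 2 at point 10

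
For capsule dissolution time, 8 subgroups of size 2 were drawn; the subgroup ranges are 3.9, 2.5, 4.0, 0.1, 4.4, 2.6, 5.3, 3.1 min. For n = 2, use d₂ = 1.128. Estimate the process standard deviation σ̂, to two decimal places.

R̄ = (3.9 + 2.5 + 4.0 + 0.1 + 4.4 + 2.6 + 5.3 + 3.1) / 8 = 3.2375
σ̂ = R̄ / d₂ = 3.2375 / 1.128 = 2.8701

2.87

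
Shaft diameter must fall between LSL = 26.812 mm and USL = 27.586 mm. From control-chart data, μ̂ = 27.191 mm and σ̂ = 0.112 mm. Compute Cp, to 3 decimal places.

Cp = (USL − LSL) / (6σ̂) = (27.586 − 26.812) / (6 × 0.112) = 0.7740 / 0.6720 = 1.1518

1.152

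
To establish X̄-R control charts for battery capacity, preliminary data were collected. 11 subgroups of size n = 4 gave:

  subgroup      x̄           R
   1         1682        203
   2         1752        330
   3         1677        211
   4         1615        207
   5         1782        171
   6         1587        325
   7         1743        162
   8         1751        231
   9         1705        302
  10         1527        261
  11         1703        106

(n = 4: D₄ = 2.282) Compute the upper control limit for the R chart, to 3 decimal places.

520.503

R̄ = (203 + 330 + 211 + 207 + 171 + 325 + 162 + 231 + 302 + 261 + 106) / 11 = 2509.0000 / 11 = 228.0909
UCL_R = D₄·R̄ = 2.282 × 228.0909 = 520.5035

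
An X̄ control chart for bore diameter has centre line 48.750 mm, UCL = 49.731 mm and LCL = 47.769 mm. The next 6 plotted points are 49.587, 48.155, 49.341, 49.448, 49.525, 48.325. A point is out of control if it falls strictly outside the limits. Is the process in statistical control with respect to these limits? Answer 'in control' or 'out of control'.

All 6 points lie within [47.769, 49.731].

in control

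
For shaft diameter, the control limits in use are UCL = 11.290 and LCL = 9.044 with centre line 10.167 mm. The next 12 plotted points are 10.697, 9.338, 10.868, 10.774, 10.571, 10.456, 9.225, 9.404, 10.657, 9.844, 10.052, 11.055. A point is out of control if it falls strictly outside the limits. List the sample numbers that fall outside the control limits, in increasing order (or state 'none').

All 12 points lie within [9.044, 11.290].

none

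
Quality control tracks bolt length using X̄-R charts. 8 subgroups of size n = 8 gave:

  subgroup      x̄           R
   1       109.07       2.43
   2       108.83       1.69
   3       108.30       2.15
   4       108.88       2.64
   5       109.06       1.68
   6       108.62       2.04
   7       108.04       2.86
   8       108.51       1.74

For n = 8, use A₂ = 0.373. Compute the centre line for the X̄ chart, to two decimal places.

X̄̄ = (109.07 + 108.83 + 108.30 + 108.88 + 109.06 + 108.62 + 108.04 + 108.51) / 8 = 869.3100 / 8 = 108.6637
CL = X̄̄ = 108.6637

108.66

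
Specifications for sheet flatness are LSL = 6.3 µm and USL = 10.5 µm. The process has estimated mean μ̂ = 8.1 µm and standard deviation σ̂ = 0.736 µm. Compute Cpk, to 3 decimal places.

0.815

Cpu = (USL − μ̂) / (3σ̂) = (10.5 − 8.1) / (3 × 0.736) = 1.0870; Cpl = (μ̂ − LSL) / (3σ̂) = (8.1 − 6.3) / (3 × 0.736) = 0.8152; Cpk = min(Cpu, Cpl) = 0.8152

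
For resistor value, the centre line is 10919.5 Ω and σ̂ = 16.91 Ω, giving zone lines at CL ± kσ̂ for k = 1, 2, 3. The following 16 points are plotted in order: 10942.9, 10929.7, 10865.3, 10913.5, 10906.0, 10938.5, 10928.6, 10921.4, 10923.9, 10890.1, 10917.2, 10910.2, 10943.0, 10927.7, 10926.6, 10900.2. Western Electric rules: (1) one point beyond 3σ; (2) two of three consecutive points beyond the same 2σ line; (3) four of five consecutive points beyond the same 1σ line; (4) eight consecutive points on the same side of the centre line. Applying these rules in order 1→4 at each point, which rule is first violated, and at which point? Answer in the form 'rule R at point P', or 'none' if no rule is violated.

Zone of each point (C = within 1σ̂, B = 1σ̂–2σ̂, A = 2σ̂–3σ̂, * = beyond 3σ̂; sign = side of CL): 1:+B, 2:+C, 3:-*, 4:-C, 5:-C, 6:+B, 7:+C, 8:+C, 9:+C, 10:-B, 11:-C, 12:-C, 13:+B, 14:+C, 15:+C, 16:-B
Rule 1 (one point beyond the 3σ limits) is satisfied at point 3.

rule 1 at point 3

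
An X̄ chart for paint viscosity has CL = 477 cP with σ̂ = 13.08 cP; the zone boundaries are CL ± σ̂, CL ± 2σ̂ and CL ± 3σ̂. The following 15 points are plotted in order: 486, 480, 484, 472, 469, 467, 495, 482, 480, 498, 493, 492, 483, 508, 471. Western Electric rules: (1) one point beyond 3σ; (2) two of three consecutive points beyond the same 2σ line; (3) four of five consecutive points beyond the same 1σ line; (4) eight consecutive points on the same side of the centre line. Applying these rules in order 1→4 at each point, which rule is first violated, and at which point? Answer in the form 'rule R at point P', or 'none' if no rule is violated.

Zone of each point (C = within 1σ̂, B = 1σ̂–2σ̂, A = 2σ̂–3σ̂, * = beyond 3σ̂; sign = side of CL): 1:+C, 2:+C, 3:+C, 4:-C, 5:-C, 6:-C, 7:+B, 8:+C, 9:+C, 10:+B, 11:+B, 12:+B, 13:+C, 14:+A, 15:-C
Rule 3 (four of five consecutive points beyond the same 1σ limit) is satisfied at point 14.

rule 3 at point 14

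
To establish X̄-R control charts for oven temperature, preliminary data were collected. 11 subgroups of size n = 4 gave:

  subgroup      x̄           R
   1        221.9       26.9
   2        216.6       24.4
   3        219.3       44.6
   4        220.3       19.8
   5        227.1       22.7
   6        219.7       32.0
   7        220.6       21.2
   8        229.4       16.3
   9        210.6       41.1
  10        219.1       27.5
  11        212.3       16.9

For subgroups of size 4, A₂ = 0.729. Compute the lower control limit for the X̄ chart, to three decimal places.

200.274

X̄̄ = (221.9 + 216.6 + 219.3 + 220.3 + 227.1 + 219.7 + 220.6 + 229.4 + 210.6 + 219.1 + 212.3) / 11 = 2416.9000 / 11 = 219.7182
R̄ = (26.9 + 24.4 + 44.6 + 19.8 + 22.7 + 32.0 + 21.2 + 16.3 + 41.1 + 27.5 + 16.9) / 11 = 293.4000 / 11 = 26.6727
LCL = X̄̄ − A₂·R̄ = 219.7182 − 0.729 × 26.6727 = 200.2738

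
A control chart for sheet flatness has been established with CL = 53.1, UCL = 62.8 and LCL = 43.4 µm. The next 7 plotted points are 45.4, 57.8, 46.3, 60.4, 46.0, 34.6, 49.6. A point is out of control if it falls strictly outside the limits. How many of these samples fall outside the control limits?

Compare each point to [43.4, 62.8]: sample 6 = 34.6 < LCL.

1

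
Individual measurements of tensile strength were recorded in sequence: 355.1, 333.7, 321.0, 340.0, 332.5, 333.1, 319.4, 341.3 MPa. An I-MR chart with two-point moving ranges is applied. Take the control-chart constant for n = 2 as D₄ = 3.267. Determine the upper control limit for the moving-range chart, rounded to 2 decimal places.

45.18

Moving ranges: 21.4, 12.7, 19.0, 7.5, 0.6, 13.7, 21.9; M̄R̄ = 96.8000 / 7 = 13.8286
UCL_MR = D₄·M̄R̄ = 3.267 × 13.8286 = 45.1779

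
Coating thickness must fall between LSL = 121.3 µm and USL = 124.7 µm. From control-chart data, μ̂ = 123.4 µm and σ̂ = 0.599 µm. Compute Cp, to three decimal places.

0.946

Cp = (USL − LSL) / (6σ̂) = (124.7 − 121.3) / (6 × 0.599) = 3.4000 / 3.5940 = 0.9460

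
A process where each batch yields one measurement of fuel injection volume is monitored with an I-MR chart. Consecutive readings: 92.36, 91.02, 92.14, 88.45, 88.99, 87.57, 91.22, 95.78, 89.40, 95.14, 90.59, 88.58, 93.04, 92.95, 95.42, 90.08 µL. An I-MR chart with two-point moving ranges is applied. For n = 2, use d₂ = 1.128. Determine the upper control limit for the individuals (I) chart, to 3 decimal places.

99.818

X̄ = (92.36 + 91.02 + 92.14 + 88.45 + 88.99 + 87.57 + 91.22 + 95.78 + 89.40 + 95.14 + 90.59 + 88.58 + 93.04 + 92.95 + 95.42 + 90.08) / 16 = 91.4206
Moving ranges: 1.34, 1.12, 3.69, 0.54, 1.42, 3.65, 4.56, 6.38, 5.74, 4.55, 2.01, 4.46, 0.09, 2.47, 5.34; M̄R̄ = 47.3600 / 15 = 3.1573
UCL = X̄ + 3·M̄R̄/d₂ = 91.4206 + 3 × 3.1573 / 1.128 = 99.8178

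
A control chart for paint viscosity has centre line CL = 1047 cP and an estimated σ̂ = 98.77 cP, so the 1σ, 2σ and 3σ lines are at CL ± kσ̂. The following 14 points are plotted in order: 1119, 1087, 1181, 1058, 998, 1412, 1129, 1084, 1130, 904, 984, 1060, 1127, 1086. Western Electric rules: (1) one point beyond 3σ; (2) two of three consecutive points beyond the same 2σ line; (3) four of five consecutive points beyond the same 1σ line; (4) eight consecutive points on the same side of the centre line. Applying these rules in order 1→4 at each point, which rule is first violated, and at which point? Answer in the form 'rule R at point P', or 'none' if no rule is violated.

Zone of each point (C = within 1σ̂, B = 1σ̂–2σ̂, A = 2σ̂–3σ̂, * = beyond 3σ̂; sign = side of CL): 1:+C, 2:+C, 3:+B, 4:+C, 5:-C, 6:+*, 7:+C, 8:+C, 9:+C, 10:-B, 11:-C, 12:+C, 13:+C, 14:+C
Rule 1 (one point beyond the 3σ limits) is satisfied at point 6.

rule 1 at point 6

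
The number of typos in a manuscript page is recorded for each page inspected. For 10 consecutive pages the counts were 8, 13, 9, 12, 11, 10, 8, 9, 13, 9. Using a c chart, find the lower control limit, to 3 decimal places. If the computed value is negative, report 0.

0.619

c̄ = (8 + 13 + 9 + 12 + 11 + 10 + 8 + 9 + 13 + 9) / 10 = 102 / 10 = 10.2000
LCL = c̄ − 3√c̄ = 10.2000 − 3 × 3.1937 = 0.6188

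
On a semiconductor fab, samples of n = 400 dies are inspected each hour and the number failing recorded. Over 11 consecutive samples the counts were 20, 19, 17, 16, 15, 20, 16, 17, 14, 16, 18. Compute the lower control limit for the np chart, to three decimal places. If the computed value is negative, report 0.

p̄ = Σdᵢ / (k·n) = 188 / (11 × 400) = 0.04273
LCL = np̄ − 3·√(np̄(1−p̄)) = 17.0909 − 3 × 4.0448 = 4.9564

4.956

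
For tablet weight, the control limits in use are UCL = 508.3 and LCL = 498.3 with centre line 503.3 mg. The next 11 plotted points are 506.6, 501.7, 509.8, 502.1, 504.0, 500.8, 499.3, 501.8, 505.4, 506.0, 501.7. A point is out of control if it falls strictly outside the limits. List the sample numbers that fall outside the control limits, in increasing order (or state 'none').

3

Compare each point to [498.3, 508.3]: sample 3 = 509.8 > UCL.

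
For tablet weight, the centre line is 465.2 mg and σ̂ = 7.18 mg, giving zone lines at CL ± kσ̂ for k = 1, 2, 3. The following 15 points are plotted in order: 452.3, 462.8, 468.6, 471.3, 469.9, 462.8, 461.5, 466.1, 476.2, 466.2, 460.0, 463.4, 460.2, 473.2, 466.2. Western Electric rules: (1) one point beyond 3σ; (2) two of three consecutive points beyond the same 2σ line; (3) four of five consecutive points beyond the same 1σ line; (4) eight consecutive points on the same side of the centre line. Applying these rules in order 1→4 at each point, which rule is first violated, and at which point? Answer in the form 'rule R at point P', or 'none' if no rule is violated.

none

Zone of each point (C = within 1σ̂, B = 1σ̂–2σ̂, A = 2σ̂–3σ̂, * = beyond 3σ̂; sign = side of CL): 1:-B, 2:-C, 3:+C, 4:+C, 5:+C, 6:-C, 7:-C, 8:+C, 9:+B, 10:+C, 11:-C, 12:-C, 13:-C, 14:+B, 15:+C
No rule fires across all 15 points.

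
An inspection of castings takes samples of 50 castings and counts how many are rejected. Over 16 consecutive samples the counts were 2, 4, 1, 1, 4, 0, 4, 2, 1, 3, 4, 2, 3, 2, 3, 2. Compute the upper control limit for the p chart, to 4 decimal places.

0.1377

p̄ = Σdᵢ / (k·n) = 38 / (16 × 50) = 0.04750
UCL = p̄ + 3·√(p̄(1−p̄)/n) = 0.04750 + 3 × √(0.04750×0.95250/50) = 0.04750 + 3 × 0.03008 = 0.13774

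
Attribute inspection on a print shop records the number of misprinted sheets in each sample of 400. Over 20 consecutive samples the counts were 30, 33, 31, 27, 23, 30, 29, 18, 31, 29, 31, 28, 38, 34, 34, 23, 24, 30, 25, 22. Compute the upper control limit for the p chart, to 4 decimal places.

0.1098

p̄ = Σdᵢ / (k·n) = 570 / (20 × 400) = 0.07125
UCL = p̄ + 3·√(p̄(1−p̄)/n) = 0.07125 + 3 × √(0.07125×0.92875/400) = 0.07125 + 3 × 0.01286 = 0.10984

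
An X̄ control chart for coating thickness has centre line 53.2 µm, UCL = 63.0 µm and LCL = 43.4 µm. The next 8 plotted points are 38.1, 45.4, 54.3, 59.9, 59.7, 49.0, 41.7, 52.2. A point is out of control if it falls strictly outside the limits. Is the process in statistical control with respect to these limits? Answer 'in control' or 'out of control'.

Compare each point to [43.4, 63.0]: sample 1 = 38.1 < LCL; sample 7 = 41.7 < LCL.

out of control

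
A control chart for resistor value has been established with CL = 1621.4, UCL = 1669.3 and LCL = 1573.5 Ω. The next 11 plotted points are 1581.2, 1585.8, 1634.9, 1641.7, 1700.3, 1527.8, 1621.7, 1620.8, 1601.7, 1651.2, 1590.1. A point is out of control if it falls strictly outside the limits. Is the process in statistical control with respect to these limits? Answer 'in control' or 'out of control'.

out of control

Compare each point to [1573.5, 1669.3]: sample 5 = 1700.3 > UCL; sample 6 = 1527.8 < LCL.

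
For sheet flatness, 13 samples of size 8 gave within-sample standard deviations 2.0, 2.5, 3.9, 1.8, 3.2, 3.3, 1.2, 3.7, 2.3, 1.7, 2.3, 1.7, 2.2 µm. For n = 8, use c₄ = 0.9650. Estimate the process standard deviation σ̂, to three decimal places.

2.535

s̄ = (2.0 + 2.5 + 3.9 + 1.8 + 3.2 + 3.3 + 1.2 + 3.7 + 2.3 + 1.7 + 2.3 + 1.7 + 2.2) / 13 = 2.4462
σ̂ = s̄ / c₄ = 2.4462 / 0.9650 = 2.5349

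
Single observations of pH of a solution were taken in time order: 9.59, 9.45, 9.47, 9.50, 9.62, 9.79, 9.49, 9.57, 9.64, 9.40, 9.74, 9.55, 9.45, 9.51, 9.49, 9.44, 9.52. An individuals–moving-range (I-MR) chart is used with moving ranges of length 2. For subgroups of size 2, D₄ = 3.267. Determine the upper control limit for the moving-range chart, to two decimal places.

Moving ranges: 0.14, 0.02, 0.03, 0.12, 0.17, 0.30, 0.08, 0.07, 0.24, 0.34, 0.19, 0.10, 0.06, 0.02, 0.05, 0.08; M̄R̄ = 2.0100 / 16 = 0.1256
UCL_MR = D₄·M̄R̄ = 3.267 × 0.1256 = 0.4104

0.41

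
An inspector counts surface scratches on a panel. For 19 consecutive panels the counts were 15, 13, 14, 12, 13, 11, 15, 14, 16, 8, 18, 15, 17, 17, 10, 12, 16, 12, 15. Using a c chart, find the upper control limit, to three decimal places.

c̄ = (15 + 13 + 14 + 12 + 13 + 11 + 15 + 14 + 16 + 8 + 18 + 15 + 17 + 17 + 10 + 12 + 16 + 12 + 15) / 19 = 263 / 19 = 13.8421
UCL = c̄ + 3√c̄ = 13.8421 + 3 × √13.8421 = 13.8421 + 3 × 3.7205 = 25.0036

25.004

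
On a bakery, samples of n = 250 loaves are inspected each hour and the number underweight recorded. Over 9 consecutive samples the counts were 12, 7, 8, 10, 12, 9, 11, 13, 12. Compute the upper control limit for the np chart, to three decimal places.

19.935

p̄ = Σdᵢ / (k·n) = 94 / (9 × 250) = 0.04178
UCL = np̄ + 3·√(np̄(1−p̄)) = 10.4444 + 3 × √(10.4444×0.95822) = 10.4444 + 3 × 3.1636 = 19.9351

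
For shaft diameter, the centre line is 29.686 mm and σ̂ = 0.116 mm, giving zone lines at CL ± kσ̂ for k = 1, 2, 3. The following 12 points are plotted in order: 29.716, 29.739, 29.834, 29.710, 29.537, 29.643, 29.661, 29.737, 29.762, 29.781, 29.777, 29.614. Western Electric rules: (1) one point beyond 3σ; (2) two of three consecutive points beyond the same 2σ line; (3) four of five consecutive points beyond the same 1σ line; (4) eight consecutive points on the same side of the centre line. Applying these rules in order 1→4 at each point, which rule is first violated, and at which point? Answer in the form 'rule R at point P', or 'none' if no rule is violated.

Zone of each point (C = within 1σ̂, B = 1σ̂–2σ̂, A = 2σ̂–3σ̂, * = beyond 3σ̂; sign = side of CL): 1:+C, 2:+C, 3:+B, 4:+C, 5:-B, 6:-C, 7:-C, 8:+C, 9:+C, 10:+C, 11:+C, 12:-C
No rule fires across all 12 points.

none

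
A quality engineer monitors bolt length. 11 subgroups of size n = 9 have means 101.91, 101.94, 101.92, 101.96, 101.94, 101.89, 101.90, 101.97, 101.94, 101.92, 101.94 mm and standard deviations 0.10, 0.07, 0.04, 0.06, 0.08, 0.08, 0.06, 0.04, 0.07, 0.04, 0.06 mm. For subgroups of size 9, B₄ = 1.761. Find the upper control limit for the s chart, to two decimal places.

s̄ = (0.10 + 0.07 + 0.04 + 0.06 + 0.08 + 0.08 + 0.06 + 0.04 + 0.07 + 0.04 + 0.06) / 11 = 0.0636
UCL_s = B₄·s̄ = 1.761 × 0.0636 = 0.1121

0.11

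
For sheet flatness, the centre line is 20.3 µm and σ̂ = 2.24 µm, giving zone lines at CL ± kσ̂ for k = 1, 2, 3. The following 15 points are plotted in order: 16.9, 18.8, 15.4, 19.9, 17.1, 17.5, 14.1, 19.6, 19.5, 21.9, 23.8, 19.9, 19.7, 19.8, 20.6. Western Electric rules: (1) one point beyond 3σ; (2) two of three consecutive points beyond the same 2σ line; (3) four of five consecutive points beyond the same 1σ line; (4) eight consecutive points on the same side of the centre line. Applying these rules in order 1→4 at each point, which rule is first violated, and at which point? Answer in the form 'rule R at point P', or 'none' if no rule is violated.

Zone of each point (C = within 1σ̂, B = 1σ̂–2σ̂, A = 2σ̂–3σ̂, * = beyond 3σ̂; sign = side of CL): 1:-B, 2:-C, 3:-A, 4:-C, 5:-B, 6:-B, 7:-A, 8:-C, 9:-C, 10:+C, 11:+B, 12:-C, 13:-C, 14:-C, 15:+C
Rule 3 (four of five consecutive points beyond the same 1σ limit) is satisfied at point 7.

rule 3 at point 7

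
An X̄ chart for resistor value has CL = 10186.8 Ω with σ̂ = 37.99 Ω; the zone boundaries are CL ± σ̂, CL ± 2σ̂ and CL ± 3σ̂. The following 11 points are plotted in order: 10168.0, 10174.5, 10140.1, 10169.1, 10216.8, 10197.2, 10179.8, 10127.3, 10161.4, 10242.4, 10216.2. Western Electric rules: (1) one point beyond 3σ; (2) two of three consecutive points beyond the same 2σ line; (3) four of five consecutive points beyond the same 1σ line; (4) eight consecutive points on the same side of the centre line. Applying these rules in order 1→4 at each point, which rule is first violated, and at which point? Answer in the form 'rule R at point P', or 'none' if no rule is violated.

Zone of each point (C = within 1σ̂, B = 1σ̂–2σ̂, A = 2σ̂–3σ̂, * = beyond 3σ̂; sign = side of CL): 1:-C, 2:-C, 3:-B, 4:-C, 5:+C, 6:+C, 7:-C, 8:-B, 9:-C, 10:+B, 11:+C
No rule fires across all 11 points.

none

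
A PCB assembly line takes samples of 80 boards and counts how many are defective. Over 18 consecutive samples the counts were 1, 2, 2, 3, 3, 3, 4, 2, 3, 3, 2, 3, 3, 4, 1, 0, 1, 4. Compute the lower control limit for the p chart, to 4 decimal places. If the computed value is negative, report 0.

0.0000

p̄ = Σdᵢ / (k·n) = 44 / (18 × 80) = 0.03056
LCL = p̄ − 3·√(p̄(1−p̄)/n) = 0.03056 − 3 × 0.01924 = -0.02717 → 0 (negative, so LCL = 0)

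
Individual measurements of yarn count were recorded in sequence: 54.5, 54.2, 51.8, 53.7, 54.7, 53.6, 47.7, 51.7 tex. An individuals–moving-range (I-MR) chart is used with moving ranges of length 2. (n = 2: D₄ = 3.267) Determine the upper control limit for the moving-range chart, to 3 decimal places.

7.747

Moving ranges: 0.3, 2.4, 1.9, 1.0, 1.1, 5.9, 4.0; M̄R̄ = 16.6000 / 7 = 2.3714
UCL_MR = D₄·M̄R̄ = 3.267 × 2.3714 = 7.7475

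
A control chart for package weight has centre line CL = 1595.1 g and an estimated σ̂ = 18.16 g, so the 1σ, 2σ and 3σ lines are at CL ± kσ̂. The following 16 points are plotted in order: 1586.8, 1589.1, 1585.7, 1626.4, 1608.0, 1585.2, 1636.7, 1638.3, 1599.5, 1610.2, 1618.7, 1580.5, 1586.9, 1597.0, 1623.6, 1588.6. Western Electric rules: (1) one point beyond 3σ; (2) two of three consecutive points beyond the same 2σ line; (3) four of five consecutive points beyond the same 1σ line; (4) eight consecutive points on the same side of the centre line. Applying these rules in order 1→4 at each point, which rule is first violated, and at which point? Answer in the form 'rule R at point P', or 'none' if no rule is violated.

Zone of each point (C = within 1σ̂, B = 1σ̂–2σ̂, A = 2σ̂–3σ̂, * = beyond 3σ̂; sign = side of CL): 1:-C, 2:-C, 3:-C, 4:+B, 5:+C, 6:-C, 7:+A, 8:+A, 9:+C, 10:+C, 11:+B, 12:-C, 13:-C, 14:+C, 15:+B, 16:-C
Rule 2 (two of three consecutive points beyond the same 2σ limit) is satisfied at point 8.

rule 2 at point 8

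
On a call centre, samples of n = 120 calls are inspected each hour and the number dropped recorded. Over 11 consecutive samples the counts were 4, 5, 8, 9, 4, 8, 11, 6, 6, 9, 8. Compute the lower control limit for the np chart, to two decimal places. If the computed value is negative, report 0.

p̄ = Σdᵢ / (k·n) = 78 / (11 × 120) = 0.05909
LCL = np̄ − 3·√(np̄(1−p̄)) = 7.0909 − 3 × 2.5830 = -0.6581 → 0 (negative, so LCL = 0)

0.00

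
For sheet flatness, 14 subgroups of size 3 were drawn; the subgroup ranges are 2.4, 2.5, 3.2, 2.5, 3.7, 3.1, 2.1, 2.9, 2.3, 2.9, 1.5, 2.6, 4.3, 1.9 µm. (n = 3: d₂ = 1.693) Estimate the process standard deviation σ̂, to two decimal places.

R̄ = (2.4 + 2.5 + 3.2 + 2.5 + 3.7 + 3.1 + 2.1 + 2.9 + 2.3 + 2.9 + 1.5 + 2.6 + 4.3 + 1.9) / 14 = 2.7071
σ̂ = R̄ / d₂ = 2.7071 / 1.693 = 1.5990

1.60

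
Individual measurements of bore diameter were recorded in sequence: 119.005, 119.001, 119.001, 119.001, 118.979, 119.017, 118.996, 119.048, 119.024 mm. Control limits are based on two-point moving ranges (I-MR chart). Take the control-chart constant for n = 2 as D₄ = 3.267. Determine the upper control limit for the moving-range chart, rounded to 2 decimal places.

Moving ranges: 0.004, 0.000, 0.000, 0.022, 0.038, 0.021, 0.052, 0.024; M̄R̄ = 0.1610 / 8 = 0.0201
UCL_MR = D₄·M̄R̄ = 3.267 × 0.0201 = 0.0657

0.07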